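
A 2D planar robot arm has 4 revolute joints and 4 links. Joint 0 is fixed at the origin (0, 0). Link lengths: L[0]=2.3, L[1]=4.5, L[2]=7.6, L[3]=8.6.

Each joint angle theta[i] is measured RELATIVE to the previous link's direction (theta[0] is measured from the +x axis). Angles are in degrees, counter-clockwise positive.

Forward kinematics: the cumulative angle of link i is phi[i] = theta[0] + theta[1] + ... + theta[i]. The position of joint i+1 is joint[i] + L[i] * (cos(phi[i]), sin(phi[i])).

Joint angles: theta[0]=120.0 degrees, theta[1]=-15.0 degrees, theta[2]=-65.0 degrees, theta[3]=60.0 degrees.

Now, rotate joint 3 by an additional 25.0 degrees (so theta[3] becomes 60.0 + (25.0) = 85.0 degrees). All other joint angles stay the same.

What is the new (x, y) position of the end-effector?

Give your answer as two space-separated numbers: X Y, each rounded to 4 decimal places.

Answer: -1.4255 18.2684

Derivation:
joint[0] = (0.0000, 0.0000)  (base)
link 0: phi[0] = 120 = 120 deg
  cos(120 deg) = -0.5000, sin(120 deg) = 0.8660
  joint[1] = (0.0000, 0.0000) + 2.3 * (-0.5000, 0.8660) = (0.0000 + -1.1500, 0.0000 + 1.9919) = (-1.1500, 1.9919)
link 1: phi[1] = 120 + -15 = 105 deg
  cos(105 deg) = -0.2588, sin(105 deg) = 0.9659
  joint[2] = (-1.1500, 1.9919) + 4.5 * (-0.2588, 0.9659) = (-1.1500 + -1.1647, 1.9919 + 4.3467) = (-2.3147, 6.3385)
link 2: phi[2] = 120 + -15 + -65 = 40 deg
  cos(40 deg) = 0.7660, sin(40 deg) = 0.6428
  joint[3] = (-2.3147, 6.3385) + 7.6 * (0.7660, 0.6428) = (-2.3147 + 5.8219, 6.3385 + 4.8852) = (3.5073, 11.2237)
link 3: phi[3] = 120 + -15 + -65 + 85 = 125 deg
  cos(125 deg) = -0.5736, sin(125 deg) = 0.8192
  joint[4] = (3.5073, 11.2237) + 8.6 * (-0.5736, 0.8192) = (3.5073 + -4.9328, 11.2237 + 7.0447) = (-1.4255, 18.2684)
End effector: (-1.4255, 18.2684)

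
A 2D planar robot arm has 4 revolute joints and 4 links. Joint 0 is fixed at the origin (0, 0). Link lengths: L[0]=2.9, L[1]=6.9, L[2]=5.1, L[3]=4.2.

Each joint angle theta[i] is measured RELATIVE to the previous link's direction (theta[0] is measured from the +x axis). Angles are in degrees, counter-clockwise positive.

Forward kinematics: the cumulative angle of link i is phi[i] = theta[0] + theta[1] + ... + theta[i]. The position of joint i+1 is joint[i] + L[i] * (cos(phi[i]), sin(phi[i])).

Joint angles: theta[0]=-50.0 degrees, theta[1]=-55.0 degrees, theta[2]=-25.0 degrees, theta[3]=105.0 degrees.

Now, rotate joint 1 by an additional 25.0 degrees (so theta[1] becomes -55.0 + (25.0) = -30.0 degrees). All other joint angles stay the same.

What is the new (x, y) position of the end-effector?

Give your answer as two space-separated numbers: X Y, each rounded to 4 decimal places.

joint[0] = (0.0000, 0.0000)  (base)
link 0: phi[0] = -50 = -50 deg
  cos(-50 deg) = 0.6428, sin(-50 deg) = -0.7660
  joint[1] = (0.0000, 0.0000) + 2.9 * (0.6428, -0.7660) = (0.0000 + 1.8641, 0.0000 + -2.2215) = (1.8641, -2.2215)
link 1: phi[1] = -50 + -30 = -80 deg
  cos(-80 deg) = 0.1736, sin(-80 deg) = -0.9848
  joint[2] = (1.8641, -2.2215) + 6.9 * (0.1736, -0.9848) = (1.8641 + 1.1982, -2.2215 + -6.7952) = (3.0623, -9.0167)
link 2: phi[2] = -50 + -30 + -25 = -105 deg
  cos(-105 deg) = -0.2588, sin(-105 deg) = -0.9659
  joint[3] = (3.0623, -9.0167) + 5.1 * (-0.2588, -0.9659) = (3.0623 + -1.3200, -9.0167 + -4.9262) = (1.7423, -13.9429)
link 3: phi[3] = -50 + -30 + -25 + 105 = 0 deg
  cos(0 deg) = 1.0000, sin(0 deg) = 0.0000
  joint[4] = (1.7423, -13.9429) + 4.2 * (1.0000, 0.0000) = (1.7423 + 4.2000, -13.9429 + 0.0000) = (5.9423, -13.9429)
End effector: (5.9423, -13.9429)

Answer: 5.9423 -13.9429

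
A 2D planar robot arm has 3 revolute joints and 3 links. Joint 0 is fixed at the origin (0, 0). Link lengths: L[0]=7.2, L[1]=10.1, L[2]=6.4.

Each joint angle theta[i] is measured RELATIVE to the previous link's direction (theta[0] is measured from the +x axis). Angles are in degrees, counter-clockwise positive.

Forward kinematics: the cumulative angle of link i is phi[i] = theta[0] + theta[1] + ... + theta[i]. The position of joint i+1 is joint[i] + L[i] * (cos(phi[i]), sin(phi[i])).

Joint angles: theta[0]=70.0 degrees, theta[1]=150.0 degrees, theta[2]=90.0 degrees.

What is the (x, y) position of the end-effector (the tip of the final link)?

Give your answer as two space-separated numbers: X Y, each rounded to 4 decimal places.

joint[0] = (0.0000, 0.0000)  (base)
link 0: phi[0] = 70 = 70 deg
  cos(70 deg) = 0.3420, sin(70 deg) = 0.9397
  joint[1] = (0.0000, 0.0000) + 7.2 * (0.3420, 0.9397) = (0.0000 + 2.4625, 0.0000 + 6.7658) = (2.4625, 6.7658)
link 1: phi[1] = 70 + 150 = 220 deg
  cos(220 deg) = -0.7660, sin(220 deg) = -0.6428
  joint[2] = (2.4625, 6.7658) + 10.1 * (-0.7660, -0.6428) = (2.4625 + -7.7370, 6.7658 + -6.4922) = (-5.2745, 0.2736)
link 2: phi[2] = 70 + 150 + 90 = 310 deg
  cos(310 deg) = 0.6428, sin(310 deg) = -0.7660
  joint[3] = (-5.2745, 0.2736) + 6.4 * (0.6428, -0.7660) = (-5.2745 + 4.1138, 0.2736 + -4.9027) = (-1.1607, -4.6291)
End effector: (-1.1607, -4.6291)

Answer: -1.1607 -4.6291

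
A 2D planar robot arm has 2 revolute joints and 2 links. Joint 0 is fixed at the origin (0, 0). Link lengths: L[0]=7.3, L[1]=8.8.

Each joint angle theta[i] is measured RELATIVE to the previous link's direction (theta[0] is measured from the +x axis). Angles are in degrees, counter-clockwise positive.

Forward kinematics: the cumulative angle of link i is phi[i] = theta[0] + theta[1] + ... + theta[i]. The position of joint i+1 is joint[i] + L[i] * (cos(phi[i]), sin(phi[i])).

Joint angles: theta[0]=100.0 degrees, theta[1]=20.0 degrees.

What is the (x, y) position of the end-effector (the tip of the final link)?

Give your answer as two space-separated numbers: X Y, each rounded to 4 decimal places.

joint[0] = (0.0000, 0.0000)  (base)
link 0: phi[0] = 100 = 100 deg
  cos(100 deg) = -0.1736, sin(100 deg) = 0.9848
  joint[1] = (0.0000, 0.0000) + 7.3 * (-0.1736, 0.9848) = (0.0000 + -1.2676, 0.0000 + 7.1891) = (-1.2676, 7.1891)
link 1: phi[1] = 100 + 20 = 120 deg
  cos(120 deg) = -0.5000, sin(120 deg) = 0.8660
  joint[2] = (-1.2676, 7.1891) + 8.8 * (-0.5000, 0.8660) = (-1.2676 + -4.4000, 7.1891 + 7.6210) = (-5.6676, 14.8101)
End effector: (-5.6676, 14.8101)

Answer: -5.6676 14.8101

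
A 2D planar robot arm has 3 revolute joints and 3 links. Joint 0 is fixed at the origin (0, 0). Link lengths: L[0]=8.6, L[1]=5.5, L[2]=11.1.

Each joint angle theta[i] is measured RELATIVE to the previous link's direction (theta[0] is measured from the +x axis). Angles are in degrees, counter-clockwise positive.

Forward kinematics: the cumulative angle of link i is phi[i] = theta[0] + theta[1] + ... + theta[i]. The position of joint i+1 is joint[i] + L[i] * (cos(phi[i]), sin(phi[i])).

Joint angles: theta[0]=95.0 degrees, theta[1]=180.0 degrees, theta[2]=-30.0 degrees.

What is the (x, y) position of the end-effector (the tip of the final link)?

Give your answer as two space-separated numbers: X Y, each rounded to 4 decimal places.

Answer: -4.9612 -6.9718

Derivation:
joint[0] = (0.0000, 0.0000)  (base)
link 0: phi[0] = 95 = 95 deg
  cos(95 deg) = -0.0872, sin(95 deg) = 0.9962
  joint[1] = (0.0000, 0.0000) + 8.6 * (-0.0872, 0.9962) = (0.0000 + -0.7495, 0.0000 + 8.5673) = (-0.7495, 8.5673)
link 1: phi[1] = 95 + 180 = 275 deg
  cos(275 deg) = 0.0872, sin(275 deg) = -0.9962
  joint[2] = (-0.7495, 8.5673) + 5.5 * (0.0872, -0.9962) = (-0.7495 + 0.4794, 8.5673 + -5.4791) = (-0.2702, 3.0882)
link 2: phi[2] = 95 + 180 + -30 = 245 deg
  cos(245 deg) = -0.4226, sin(245 deg) = -0.9063
  joint[3] = (-0.2702, 3.0882) + 11.1 * (-0.4226, -0.9063) = (-0.2702 + -4.6911, 3.0882 + -10.0600) = (-4.9612, -6.9718)
End effector: (-4.9612, -6.9718)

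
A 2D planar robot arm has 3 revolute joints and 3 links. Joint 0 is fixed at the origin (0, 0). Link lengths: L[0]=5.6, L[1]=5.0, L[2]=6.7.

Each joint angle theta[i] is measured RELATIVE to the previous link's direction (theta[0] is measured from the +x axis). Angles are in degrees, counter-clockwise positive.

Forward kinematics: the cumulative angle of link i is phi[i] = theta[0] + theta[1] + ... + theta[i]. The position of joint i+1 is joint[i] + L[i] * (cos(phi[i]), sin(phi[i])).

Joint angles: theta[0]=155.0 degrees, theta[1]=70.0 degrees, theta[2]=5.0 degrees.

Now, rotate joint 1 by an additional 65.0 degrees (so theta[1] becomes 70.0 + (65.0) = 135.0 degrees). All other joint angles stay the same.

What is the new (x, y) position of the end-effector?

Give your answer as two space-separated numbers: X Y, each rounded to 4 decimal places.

joint[0] = (0.0000, 0.0000)  (base)
link 0: phi[0] = 155 = 155 deg
  cos(155 deg) = -0.9063, sin(155 deg) = 0.4226
  joint[1] = (0.0000, 0.0000) + 5.6 * (-0.9063, 0.4226) = (0.0000 + -5.0753, 0.0000 + 2.3667) = (-5.0753, 2.3667)
link 1: phi[1] = 155 + 135 = 290 deg
  cos(290 deg) = 0.3420, sin(290 deg) = -0.9397
  joint[2] = (-5.0753, 2.3667) + 5 * (0.3420, -0.9397) = (-5.0753 + 1.7101, 2.3667 + -4.6985) = (-3.3652, -2.3318)
link 2: phi[2] = 155 + 135 + 5 = 295 deg
  cos(295 deg) = 0.4226, sin(295 deg) = -0.9063
  joint[3] = (-3.3652, -2.3318) + 6.7 * (0.4226, -0.9063) = (-3.3652 + 2.8315, -2.3318 + -6.0723) = (-0.5337, -8.4041)
End effector: (-0.5337, -8.4041)

Answer: -0.5337 -8.4041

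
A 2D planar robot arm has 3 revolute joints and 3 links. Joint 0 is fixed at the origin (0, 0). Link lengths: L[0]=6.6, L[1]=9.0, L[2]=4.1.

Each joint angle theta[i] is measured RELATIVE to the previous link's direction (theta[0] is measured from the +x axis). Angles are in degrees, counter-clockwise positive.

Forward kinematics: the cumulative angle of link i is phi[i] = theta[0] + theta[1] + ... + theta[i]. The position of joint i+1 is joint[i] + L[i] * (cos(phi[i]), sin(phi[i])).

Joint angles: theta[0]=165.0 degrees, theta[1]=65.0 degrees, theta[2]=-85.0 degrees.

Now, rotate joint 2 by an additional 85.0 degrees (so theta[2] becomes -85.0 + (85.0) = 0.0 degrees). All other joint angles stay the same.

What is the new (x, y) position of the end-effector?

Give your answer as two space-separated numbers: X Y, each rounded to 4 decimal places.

Answer: -14.7956 -8.3270

Derivation:
joint[0] = (0.0000, 0.0000)  (base)
link 0: phi[0] = 165 = 165 deg
  cos(165 deg) = -0.9659, sin(165 deg) = 0.2588
  joint[1] = (0.0000, 0.0000) + 6.6 * (-0.9659, 0.2588) = (0.0000 + -6.3751, 0.0000 + 1.7082) = (-6.3751, 1.7082)
link 1: phi[1] = 165 + 65 = 230 deg
  cos(230 deg) = -0.6428, sin(230 deg) = -0.7660
  joint[2] = (-6.3751, 1.7082) + 9 * (-0.6428, -0.7660) = (-6.3751 + -5.7851, 1.7082 + -6.8944) = (-12.1602, -5.1862)
link 2: phi[2] = 165 + 65 + 0 = 230 deg
  cos(230 deg) = -0.6428, sin(230 deg) = -0.7660
  joint[3] = (-12.1602, -5.1862) + 4.1 * (-0.6428, -0.7660) = (-12.1602 + -2.6354, -5.1862 + -3.1408) = (-14.7956, -8.3270)
End effector: (-14.7956, -8.3270)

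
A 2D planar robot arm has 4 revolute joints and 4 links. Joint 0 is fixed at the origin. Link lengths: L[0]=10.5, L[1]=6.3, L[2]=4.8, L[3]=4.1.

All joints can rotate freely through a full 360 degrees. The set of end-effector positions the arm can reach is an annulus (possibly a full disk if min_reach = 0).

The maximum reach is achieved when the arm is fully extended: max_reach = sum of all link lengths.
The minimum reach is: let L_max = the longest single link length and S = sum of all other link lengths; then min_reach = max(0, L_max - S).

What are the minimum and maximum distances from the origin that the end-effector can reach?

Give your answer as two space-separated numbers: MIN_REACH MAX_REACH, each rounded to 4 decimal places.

Answer: 0.0000 25.7000

Derivation:
Link lengths: [10.5, 6.3, 4.8, 4.1]
max_reach = 10.5 + 6.3 + 4.8 + 4.1 = 25.7
L_max = max([10.5, 6.3, 4.8, 4.1]) = 10.5
S (sum of others) = 25.7 - 10.5 = 15.2
min_reach = max(0, 10.5 - 15.2) = max(0, -4.7) = 0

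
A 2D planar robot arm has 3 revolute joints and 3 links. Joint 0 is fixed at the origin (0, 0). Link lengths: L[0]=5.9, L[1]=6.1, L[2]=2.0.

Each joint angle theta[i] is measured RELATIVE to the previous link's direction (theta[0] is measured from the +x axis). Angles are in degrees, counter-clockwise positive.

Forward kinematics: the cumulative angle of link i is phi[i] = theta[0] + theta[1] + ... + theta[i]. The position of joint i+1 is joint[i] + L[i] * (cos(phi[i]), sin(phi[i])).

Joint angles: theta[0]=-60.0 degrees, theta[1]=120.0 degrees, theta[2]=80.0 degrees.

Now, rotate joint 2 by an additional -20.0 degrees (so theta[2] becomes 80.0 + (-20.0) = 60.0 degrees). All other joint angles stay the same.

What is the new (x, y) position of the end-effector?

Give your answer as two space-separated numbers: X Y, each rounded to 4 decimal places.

joint[0] = (0.0000, 0.0000)  (base)
link 0: phi[0] = -60 = -60 deg
  cos(-60 deg) = 0.5000, sin(-60 deg) = -0.8660
  joint[1] = (0.0000, 0.0000) + 5.9 * (0.5000, -0.8660) = (0.0000 + 2.9500, 0.0000 + -5.1095) = (2.9500, -5.1095)
link 1: phi[1] = -60 + 120 = 60 deg
  cos(60 deg) = 0.5000, sin(60 deg) = 0.8660
  joint[2] = (2.9500, -5.1095) + 6.1 * (0.5000, 0.8660) = (2.9500 + 3.0500, -5.1095 + 5.2828) = (6.0000, 0.1732)
link 2: phi[2] = -60 + 120 + 60 = 120 deg
  cos(120 deg) = -0.5000, sin(120 deg) = 0.8660
  joint[3] = (6.0000, 0.1732) + 2 * (-0.5000, 0.8660) = (6.0000 + -1.0000, 0.1732 + 1.7321) = (5.0000, 1.9053)
End effector: (5.0000, 1.9053)

Answer: 5.0000 1.9053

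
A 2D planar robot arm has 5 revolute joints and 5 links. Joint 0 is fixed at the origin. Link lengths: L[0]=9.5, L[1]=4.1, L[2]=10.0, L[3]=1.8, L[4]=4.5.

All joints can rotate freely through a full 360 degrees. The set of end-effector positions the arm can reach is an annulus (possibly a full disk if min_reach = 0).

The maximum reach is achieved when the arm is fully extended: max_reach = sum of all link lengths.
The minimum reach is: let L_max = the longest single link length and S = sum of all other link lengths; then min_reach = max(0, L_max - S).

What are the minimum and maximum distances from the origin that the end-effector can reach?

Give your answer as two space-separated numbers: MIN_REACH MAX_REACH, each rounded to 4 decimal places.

Answer: 0.0000 29.9000

Derivation:
Link lengths: [9.5, 4.1, 10.0, 1.8, 4.5]
max_reach = 9.5 + 4.1 + 10 + 1.8 + 4.5 = 29.9
L_max = max([9.5, 4.1, 10.0, 1.8, 4.5]) = 10
S (sum of others) = 29.9 - 10 = 19.9
min_reach = max(0, 10 - 19.9) = max(0, -9.9) = 0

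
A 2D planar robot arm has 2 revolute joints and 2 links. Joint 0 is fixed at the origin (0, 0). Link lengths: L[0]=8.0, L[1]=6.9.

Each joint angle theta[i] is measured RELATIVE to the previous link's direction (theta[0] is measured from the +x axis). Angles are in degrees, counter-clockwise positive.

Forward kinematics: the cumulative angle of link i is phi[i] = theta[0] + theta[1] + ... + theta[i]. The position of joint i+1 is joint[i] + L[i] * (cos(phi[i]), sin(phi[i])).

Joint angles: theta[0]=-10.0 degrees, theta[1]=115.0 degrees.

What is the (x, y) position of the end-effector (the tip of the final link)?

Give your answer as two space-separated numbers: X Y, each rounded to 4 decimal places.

Answer: 6.0926 5.2757

Derivation:
joint[0] = (0.0000, 0.0000)  (base)
link 0: phi[0] = -10 = -10 deg
  cos(-10 deg) = 0.9848, sin(-10 deg) = -0.1736
  joint[1] = (0.0000, 0.0000) + 8 * (0.9848, -0.1736) = (0.0000 + 7.8785, 0.0000 + -1.3892) = (7.8785, -1.3892)
link 1: phi[1] = -10 + 115 = 105 deg
  cos(105 deg) = -0.2588, sin(105 deg) = 0.9659
  joint[2] = (7.8785, -1.3892) + 6.9 * (-0.2588, 0.9659) = (7.8785 + -1.7859, -1.3892 + 6.6649) = (6.0926, 5.2757)
End effector: (6.0926, 5.2757)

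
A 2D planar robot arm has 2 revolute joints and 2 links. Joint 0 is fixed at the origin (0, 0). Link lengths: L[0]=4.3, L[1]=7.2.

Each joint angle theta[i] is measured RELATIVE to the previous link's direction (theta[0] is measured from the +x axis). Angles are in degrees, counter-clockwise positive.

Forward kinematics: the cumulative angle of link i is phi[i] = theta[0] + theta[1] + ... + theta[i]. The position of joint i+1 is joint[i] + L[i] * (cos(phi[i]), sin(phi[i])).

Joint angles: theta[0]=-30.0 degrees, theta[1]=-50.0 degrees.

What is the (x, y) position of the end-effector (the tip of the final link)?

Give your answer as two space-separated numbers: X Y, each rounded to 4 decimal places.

Answer: 4.9742 -9.2406

Derivation:
joint[0] = (0.0000, 0.0000)  (base)
link 0: phi[0] = -30 = -30 deg
  cos(-30 deg) = 0.8660, sin(-30 deg) = -0.5000
  joint[1] = (0.0000, 0.0000) + 4.3 * (0.8660, -0.5000) = (0.0000 + 3.7239, 0.0000 + -2.1500) = (3.7239, -2.1500)
link 1: phi[1] = -30 + -50 = -80 deg
  cos(-80 deg) = 0.1736, sin(-80 deg) = -0.9848
  joint[2] = (3.7239, -2.1500) + 7.2 * (0.1736, -0.9848) = (3.7239 + 1.2503, -2.1500 + -7.0906) = (4.9742, -9.2406)
End effector: (4.9742, -9.2406)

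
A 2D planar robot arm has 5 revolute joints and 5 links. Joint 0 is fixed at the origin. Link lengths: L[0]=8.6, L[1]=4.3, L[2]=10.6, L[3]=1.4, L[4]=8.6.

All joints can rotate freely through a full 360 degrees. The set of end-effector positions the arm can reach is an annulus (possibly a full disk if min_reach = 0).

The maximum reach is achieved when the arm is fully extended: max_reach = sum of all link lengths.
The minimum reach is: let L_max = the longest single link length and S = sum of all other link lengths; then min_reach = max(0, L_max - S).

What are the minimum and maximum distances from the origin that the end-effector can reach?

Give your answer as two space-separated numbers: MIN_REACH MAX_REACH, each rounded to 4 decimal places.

Link lengths: [8.6, 4.3, 10.6, 1.4, 8.6]
max_reach = 8.6 + 4.3 + 10.6 + 1.4 + 8.6 = 33.5
L_max = max([8.6, 4.3, 10.6, 1.4, 8.6]) = 10.6
S (sum of others) = 33.5 - 10.6 = 22.9
min_reach = max(0, 10.6 - 22.9) = max(0, -12.3) = 0

Answer: 0.0000 33.5000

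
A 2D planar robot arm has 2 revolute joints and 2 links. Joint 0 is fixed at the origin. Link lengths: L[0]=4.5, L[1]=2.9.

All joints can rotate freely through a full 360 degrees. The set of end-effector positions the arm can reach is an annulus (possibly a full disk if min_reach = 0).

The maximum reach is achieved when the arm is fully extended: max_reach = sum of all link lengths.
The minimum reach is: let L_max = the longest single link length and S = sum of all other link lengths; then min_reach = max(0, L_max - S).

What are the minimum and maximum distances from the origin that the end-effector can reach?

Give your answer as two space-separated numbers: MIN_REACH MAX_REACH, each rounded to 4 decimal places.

Link lengths: [4.5, 2.9]
max_reach = 4.5 + 2.9 = 7.4
L_max = max([4.5, 2.9]) = 4.5
S (sum of others) = 7.4 - 4.5 = 2.9
min_reach = max(0, 4.5 - 2.9) = max(0, 1.6) = 1.6

Answer: 1.6000 7.4000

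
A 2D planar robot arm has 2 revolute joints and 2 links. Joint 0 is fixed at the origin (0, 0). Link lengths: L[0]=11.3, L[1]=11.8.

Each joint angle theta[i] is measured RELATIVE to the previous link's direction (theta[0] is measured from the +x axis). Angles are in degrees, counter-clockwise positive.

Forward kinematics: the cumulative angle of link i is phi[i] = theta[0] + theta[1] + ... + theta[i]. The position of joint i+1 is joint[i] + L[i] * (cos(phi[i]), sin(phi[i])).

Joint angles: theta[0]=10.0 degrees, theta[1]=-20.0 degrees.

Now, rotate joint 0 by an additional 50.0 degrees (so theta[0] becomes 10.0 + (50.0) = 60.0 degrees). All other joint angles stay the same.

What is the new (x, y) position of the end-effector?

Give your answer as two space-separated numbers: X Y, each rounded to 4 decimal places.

Answer: 14.6893 17.3710

Derivation:
joint[0] = (0.0000, 0.0000)  (base)
link 0: phi[0] = 60 = 60 deg
  cos(60 deg) = 0.5000, sin(60 deg) = 0.8660
  joint[1] = (0.0000, 0.0000) + 11.3 * (0.5000, 0.8660) = (0.0000 + 5.6500, 0.0000 + 9.7861) = (5.6500, 9.7861)
link 1: phi[1] = 60 + -20 = 40 deg
  cos(40 deg) = 0.7660, sin(40 deg) = 0.6428
  joint[2] = (5.6500, 9.7861) + 11.8 * (0.7660, 0.6428) = (5.6500 + 9.0393, 9.7861 + 7.5849) = (14.6893, 17.3710)
End effector: (14.6893, 17.3710)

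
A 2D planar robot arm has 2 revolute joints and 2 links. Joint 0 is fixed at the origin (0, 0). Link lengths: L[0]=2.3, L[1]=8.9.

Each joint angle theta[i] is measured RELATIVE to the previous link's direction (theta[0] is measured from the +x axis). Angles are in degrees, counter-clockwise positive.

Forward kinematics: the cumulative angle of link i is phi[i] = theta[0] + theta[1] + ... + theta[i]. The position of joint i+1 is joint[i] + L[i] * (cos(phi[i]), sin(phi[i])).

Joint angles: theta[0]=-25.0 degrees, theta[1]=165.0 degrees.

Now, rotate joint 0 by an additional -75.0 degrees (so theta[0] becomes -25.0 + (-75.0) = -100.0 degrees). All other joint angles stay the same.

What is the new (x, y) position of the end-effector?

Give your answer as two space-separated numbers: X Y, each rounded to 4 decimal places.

Answer: 3.3619 5.8011

Derivation:
joint[0] = (0.0000, 0.0000)  (base)
link 0: phi[0] = -100 = -100 deg
  cos(-100 deg) = -0.1736, sin(-100 deg) = -0.9848
  joint[1] = (0.0000, 0.0000) + 2.3 * (-0.1736, -0.9848) = (0.0000 + -0.3994, 0.0000 + -2.2651) = (-0.3994, -2.2651)
link 1: phi[1] = -100 + 165 = 65 deg
  cos(65 deg) = 0.4226, sin(65 deg) = 0.9063
  joint[2] = (-0.3994, -2.2651) + 8.9 * (0.4226, 0.9063) = (-0.3994 + 3.7613, -2.2651 + 8.0661) = (3.3619, 5.8011)
End effector: (3.3619, 5.8011)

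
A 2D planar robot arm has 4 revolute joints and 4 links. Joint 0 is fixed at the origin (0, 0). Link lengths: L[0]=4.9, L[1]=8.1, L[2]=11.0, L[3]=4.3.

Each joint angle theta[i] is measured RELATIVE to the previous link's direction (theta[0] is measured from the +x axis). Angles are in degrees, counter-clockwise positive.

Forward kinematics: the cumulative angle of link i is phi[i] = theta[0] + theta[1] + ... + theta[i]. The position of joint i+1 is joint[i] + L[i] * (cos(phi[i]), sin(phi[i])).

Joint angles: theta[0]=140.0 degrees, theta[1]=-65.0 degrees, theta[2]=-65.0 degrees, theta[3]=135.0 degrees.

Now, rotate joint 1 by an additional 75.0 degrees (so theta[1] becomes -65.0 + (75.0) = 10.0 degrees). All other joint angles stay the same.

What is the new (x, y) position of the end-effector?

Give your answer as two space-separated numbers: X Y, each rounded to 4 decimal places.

Answer: -13.1037 15.3938

Derivation:
joint[0] = (0.0000, 0.0000)  (base)
link 0: phi[0] = 140 = 140 deg
  cos(140 deg) = -0.7660, sin(140 deg) = 0.6428
  joint[1] = (0.0000, 0.0000) + 4.9 * (-0.7660, 0.6428) = (0.0000 + -3.7536, 0.0000 + 3.1497) = (-3.7536, 3.1497)
link 1: phi[1] = 140 + 10 = 150 deg
  cos(150 deg) = -0.8660, sin(150 deg) = 0.5000
  joint[2] = (-3.7536, 3.1497) + 8.1 * (-0.8660, 0.5000) = (-3.7536 + -7.0148, 3.1497 + 4.0500) = (-10.7684, 7.1997)
link 2: phi[2] = 140 + 10 + -65 = 85 deg
  cos(85 deg) = 0.0872, sin(85 deg) = 0.9962
  joint[3] = (-10.7684, 7.1997) + 11 * (0.0872, 0.9962) = (-10.7684 + 0.9587, 7.1997 + 10.9581) = (-9.8097, 18.1578)
link 3: phi[3] = 140 + 10 + -65 + 135 = 220 deg
  cos(220 deg) = -0.7660, sin(220 deg) = -0.6428
  joint[4] = (-9.8097, 18.1578) + 4.3 * (-0.7660, -0.6428) = (-9.8097 + -3.2940, 18.1578 + -2.7640) = (-13.1037, 15.3938)
End effector: (-13.1037, 15.3938)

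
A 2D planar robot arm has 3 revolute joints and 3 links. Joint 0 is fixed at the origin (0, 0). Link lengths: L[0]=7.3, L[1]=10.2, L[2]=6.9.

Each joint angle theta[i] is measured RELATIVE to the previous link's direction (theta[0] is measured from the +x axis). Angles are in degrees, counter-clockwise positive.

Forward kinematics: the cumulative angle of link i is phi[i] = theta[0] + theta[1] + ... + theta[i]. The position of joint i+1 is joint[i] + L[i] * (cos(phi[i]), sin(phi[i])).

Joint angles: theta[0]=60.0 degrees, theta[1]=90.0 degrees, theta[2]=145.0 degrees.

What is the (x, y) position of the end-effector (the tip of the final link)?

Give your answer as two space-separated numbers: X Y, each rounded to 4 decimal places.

Answer: -2.2674 5.1685

Derivation:
joint[0] = (0.0000, 0.0000)  (base)
link 0: phi[0] = 60 = 60 deg
  cos(60 deg) = 0.5000, sin(60 deg) = 0.8660
  joint[1] = (0.0000, 0.0000) + 7.3 * (0.5000, 0.8660) = (0.0000 + 3.6500, 0.0000 + 6.3220) = (3.6500, 6.3220)
link 1: phi[1] = 60 + 90 = 150 deg
  cos(150 deg) = -0.8660, sin(150 deg) = 0.5000
  joint[2] = (3.6500, 6.3220) + 10.2 * (-0.8660, 0.5000) = (3.6500 + -8.8335, 6.3220 + 5.1000) = (-5.1835, 11.4220)
link 2: phi[2] = 60 + 90 + 145 = 295 deg
  cos(295 deg) = 0.4226, sin(295 deg) = -0.9063
  joint[3] = (-5.1835, 11.4220) + 6.9 * (0.4226, -0.9063) = (-5.1835 + 2.9161, 11.4220 + -6.2535) = (-2.2674, 5.1685)
End effector: (-2.2674, 5.1685)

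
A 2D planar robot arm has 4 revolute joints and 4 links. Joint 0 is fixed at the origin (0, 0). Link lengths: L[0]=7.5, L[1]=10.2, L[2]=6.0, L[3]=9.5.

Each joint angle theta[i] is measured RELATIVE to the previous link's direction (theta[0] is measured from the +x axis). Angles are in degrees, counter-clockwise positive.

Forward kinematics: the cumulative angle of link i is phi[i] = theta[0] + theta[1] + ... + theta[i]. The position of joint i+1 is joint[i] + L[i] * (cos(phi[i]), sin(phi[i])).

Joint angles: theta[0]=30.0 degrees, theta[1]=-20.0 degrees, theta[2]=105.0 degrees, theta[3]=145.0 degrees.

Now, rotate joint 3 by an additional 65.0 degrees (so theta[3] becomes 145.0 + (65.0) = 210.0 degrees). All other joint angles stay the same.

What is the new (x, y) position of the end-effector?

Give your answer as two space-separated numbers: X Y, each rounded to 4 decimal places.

Answer: 21.7865 5.5101

Derivation:
joint[0] = (0.0000, 0.0000)  (base)
link 0: phi[0] = 30 = 30 deg
  cos(30 deg) = 0.8660, sin(30 deg) = 0.5000
  joint[1] = (0.0000, 0.0000) + 7.5 * (0.8660, 0.5000) = (0.0000 + 6.4952, 0.0000 + 3.7500) = (6.4952, 3.7500)
link 1: phi[1] = 30 + -20 = 10 deg
  cos(10 deg) = 0.9848, sin(10 deg) = 0.1736
  joint[2] = (6.4952, 3.7500) + 10.2 * (0.9848, 0.1736) = (6.4952 + 10.0450, 3.7500 + 1.7712) = (16.5402, 5.5212)
link 2: phi[2] = 30 + -20 + 105 = 115 deg
  cos(115 deg) = -0.4226, sin(115 deg) = 0.9063
  joint[3] = (16.5402, 5.5212) + 6 * (-0.4226, 0.9063) = (16.5402 + -2.5357, 5.5212 + 5.4378) = (14.0045, 10.9591)
link 3: phi[3] = 30 + -20 + 105 + 210 = 325 deg
  cos(325 deg) = 0.8192, sin(325 deg) = -0.5736
  joint[4] = (14.0045, 10.9591) + 9.5 * (0.8192, -0.5736) = (14.0045 + 7.7819, 10.9591 + -5.4490) = (21.7865, 5.5101)
End effector: (21.7865, 5.5101)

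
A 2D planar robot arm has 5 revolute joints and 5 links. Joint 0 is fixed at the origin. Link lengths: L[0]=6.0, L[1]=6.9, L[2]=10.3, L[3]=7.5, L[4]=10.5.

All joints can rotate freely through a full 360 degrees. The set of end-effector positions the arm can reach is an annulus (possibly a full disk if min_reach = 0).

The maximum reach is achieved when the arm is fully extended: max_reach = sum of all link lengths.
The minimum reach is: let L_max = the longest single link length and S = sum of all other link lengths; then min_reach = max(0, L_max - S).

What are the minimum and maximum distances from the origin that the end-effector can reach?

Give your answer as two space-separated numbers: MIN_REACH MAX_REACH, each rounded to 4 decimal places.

Answer: 0.0000 41.2000

Derivation:
Link lengths: [6.0, 6.9, 10.3, 7.5, 10.5]
max_reach = 6 + 6.9 + 10.3 + 7.5 + 10.5 = 41.2
L_max = max([6.0, 6.9, 10.3, 7.5, 10.5]) = 10.5
S (sum of others) = 41.2 - 10.5 = 30.7
min_reach = max(0, 10.5 - 30.7) = max(0, -20.2) = 0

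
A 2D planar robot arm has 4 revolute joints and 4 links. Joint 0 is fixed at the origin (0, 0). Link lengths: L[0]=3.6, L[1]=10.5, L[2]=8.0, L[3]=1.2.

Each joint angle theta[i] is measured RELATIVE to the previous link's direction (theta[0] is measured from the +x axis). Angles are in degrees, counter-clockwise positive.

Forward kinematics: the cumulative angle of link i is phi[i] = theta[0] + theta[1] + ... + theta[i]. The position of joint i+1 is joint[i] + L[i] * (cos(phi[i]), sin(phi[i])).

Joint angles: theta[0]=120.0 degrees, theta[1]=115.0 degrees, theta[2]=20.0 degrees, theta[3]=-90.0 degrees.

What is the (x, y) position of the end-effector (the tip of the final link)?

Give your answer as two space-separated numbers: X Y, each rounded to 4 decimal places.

joint[0] = (0.0000, 0.0000)  (base)
link 0: phi[0] = 120 = 120 deg
  cos(120 deg) = -0.5000, sin(120 deg) = 0.8660
  joint[1] = (0.0000, 0.0000) + 3.6 * (-0.5000, 0.8660) = (0.0000 + -1.8000, 0.0000 + 3.1177) = (-1.8000, 3.1177)
link 1: phi[1] = 120 + 115 = 235 deg
  cos(235 deg) = -0.5736, sin(235 deg) = -0.8192
  joint[2] = (-1.8000, 3.1177) + 10.5 * (-0.5736, -0.8192) = (-1.8000 + -6.0226, 3.1177 + -8.6011) = (-7.8226, -5.4834)
link 2: phi[2] = 120 + 115 + 20 = 255 deg
  cos(255 deg) = -0.2588, sin(255 deg) = -0.9659
  joint[3] = (-7.8226, -5.4834) + 8 * (-0.2588, -0.9659) = (-7.8226 + -2.0706, -5.4834 + -7.7274) = (-9.8931, -13.2108)
link 3: phi[3] = 120 + 115 + 20 + -90 = 165 deg
  cos(165 deg) = -0.9659, sin(165 deg) = 0.2588
  joint[4] = (-9.8931, -13.2108) + 1.2 * (-0.9659, 0.2588) = (-9.8931 + -1.1591, -13.2108 + 0.3106) = (-11.0522, -12.9002)
End effector: (-11.0522, -12.9002)

Answer: -11.0522 -12.9002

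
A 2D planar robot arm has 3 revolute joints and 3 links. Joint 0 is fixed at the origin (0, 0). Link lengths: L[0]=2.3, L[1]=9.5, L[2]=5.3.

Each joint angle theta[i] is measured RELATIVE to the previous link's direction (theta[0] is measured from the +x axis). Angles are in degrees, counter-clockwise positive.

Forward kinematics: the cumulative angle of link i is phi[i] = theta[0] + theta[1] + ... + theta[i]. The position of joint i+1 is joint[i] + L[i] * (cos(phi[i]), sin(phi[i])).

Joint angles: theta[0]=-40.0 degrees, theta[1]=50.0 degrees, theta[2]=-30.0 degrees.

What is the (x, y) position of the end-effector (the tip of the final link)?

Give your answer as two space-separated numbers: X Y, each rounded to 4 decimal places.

joint[0] = (0.0000, 0.0000)  (base)
link 0: phi[0] = -40 = -40 deg
  cos(-40 deg) = 0.7660, sin(-40 deg) = -0.6428
  joint[1] = (0.0000, 0.0000) + 2.3 * (0.7660, -0.6428) = (0.0000 + 1.7619, 0.0000 + -1.4784) = (1.7619, -1.4784)
link 1: phi[1] = -40 + 50 = 10 deg
  cos(10 deg) = 0.9848, sin(10 deg) = 0.1736
  joint[2] = (1.7619, -1.4784) + 9.5 * (0.9848, 0.1736) = (1.7619 + 9.3557, -1.4784 + 1.6497) = (11.1176, 0.1712)
link 2: phi[2] = -40 + 50 + -30 = -20 deg
  cos(-20 deg) = 0.9397, sin(-20 deg) = -0.3420
  joint[3] = (11.1176, 0.1712) + 5.3 * (0.9397, -0.3420) = (11.1176 + 4.9804, 0.1712 + -1.8127) = (16.0979, -1.6415)
End effector: (16.0979, -1.6415)

Answer: 16.0979 -1.6415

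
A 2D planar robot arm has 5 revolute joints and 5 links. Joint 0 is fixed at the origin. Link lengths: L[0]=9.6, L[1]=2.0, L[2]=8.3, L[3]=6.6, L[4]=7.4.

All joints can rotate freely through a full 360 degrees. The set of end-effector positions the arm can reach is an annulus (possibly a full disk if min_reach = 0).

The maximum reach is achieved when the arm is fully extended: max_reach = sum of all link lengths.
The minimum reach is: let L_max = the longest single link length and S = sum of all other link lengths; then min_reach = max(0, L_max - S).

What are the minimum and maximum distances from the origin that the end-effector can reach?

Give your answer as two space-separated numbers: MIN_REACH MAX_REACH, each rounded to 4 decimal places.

Answer: 0.0000 33.9000

Derivation:
Link lengths: [9.6, 2.0, 8.3, 6.6, 7.4]
max_reach = 9.6 + 2 + 8.3 + 6.6 + 7.4 = 33.9
L_max = max([9.6, 2.0, 8.3, 6.6, 7.4]) = 9.6
S (sum of others) = 33.9 - 9.6 = 24.3
min_reach = max(0, 9.6 - 24.3) = max(0, -14.7) = 0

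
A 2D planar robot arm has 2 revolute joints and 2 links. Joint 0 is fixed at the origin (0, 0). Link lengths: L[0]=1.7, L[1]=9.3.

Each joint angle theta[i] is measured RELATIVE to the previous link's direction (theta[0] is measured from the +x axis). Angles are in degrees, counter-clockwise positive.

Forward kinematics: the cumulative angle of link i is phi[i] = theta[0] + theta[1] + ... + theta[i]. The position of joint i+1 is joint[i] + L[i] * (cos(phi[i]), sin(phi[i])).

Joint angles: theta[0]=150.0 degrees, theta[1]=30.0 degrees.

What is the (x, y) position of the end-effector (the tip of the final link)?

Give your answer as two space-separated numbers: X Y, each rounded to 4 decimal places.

Answer: -10.7722 0.8500

Derivation:
joint[0] = (0.0000, 0.0000)  (base)
link 0: phi[0] = 150 = 150 deg
  cos(150 deg) = -0.8660, sin(150 deg) = 0.5000
  joint[1] = (0.0000, 0.0000) + 1.7 * (-0.8660, 0.5000) = (0.0000 + -1.4722, 0.0000 + 0.8500) = (-1.4722, 0.8500)
link 1: phi[1] = 150 + 30 = 180 deg
  cos(180 deg) = -1.0000, sin(180 deg) = 0.0000
  joint[2] = (-1.4722, 0.8500) + 9.3 * (-1.0000, 0.0000) = (-1.4722 + -9.3000, 0.8500 + 0.0000) = (-10.7722, 0.8500)
End effector: (-10.7722, 0.8500)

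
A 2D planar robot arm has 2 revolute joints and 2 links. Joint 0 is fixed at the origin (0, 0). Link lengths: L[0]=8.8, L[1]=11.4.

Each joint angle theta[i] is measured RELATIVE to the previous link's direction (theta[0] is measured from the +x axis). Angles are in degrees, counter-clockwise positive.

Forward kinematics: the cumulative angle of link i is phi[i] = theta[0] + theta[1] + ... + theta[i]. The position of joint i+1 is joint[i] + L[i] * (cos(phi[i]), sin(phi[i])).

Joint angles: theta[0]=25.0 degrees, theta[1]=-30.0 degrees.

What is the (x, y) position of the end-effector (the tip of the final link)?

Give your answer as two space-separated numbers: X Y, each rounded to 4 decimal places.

Answer: 19.3321 2.7255

Derivation:
joint[0] = (0.0000, 0.0000)  (base)
link 0: phi[0] = 25 = 25 deg
  cos(25 deg) = 0.9063, sin(25 deg) = 0.4226
  joint[1] = (0.0000, 0.0000) + 8.8 * (0.9063, 0.4226) = (0.0000 + 7.9755, 0.0000 + 3.7190) = (7.9755, 3.7190)
link 1: phi[1] = 25 + -30 = -5 deg
  cos(-5 deg) = 0.9962, sin(-5 deg) = -0.0872
  joint[2] = (7.9755, 3.7190) + 11.4 * (0.9962, -0.0872) = (7.9755 + 11.3566, 3.7190 + -0.9936) = (19.3321, 2.7255)
End effector: (19.3321, 2.7255)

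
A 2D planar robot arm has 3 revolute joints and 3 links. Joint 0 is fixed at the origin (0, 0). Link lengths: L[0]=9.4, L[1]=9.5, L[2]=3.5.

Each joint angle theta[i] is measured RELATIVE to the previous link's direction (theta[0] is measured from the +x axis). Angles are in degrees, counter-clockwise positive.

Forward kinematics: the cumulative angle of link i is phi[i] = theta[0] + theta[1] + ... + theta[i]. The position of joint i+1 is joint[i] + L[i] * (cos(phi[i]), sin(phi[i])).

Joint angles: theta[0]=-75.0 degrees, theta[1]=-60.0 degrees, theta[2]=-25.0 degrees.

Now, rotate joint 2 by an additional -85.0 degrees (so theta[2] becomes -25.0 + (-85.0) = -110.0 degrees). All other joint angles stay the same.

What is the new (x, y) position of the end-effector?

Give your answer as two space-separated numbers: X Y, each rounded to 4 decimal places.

joint[0] = (0.0000, 0.0000)  (base)
link 0: phi[0] = -75 = -75 deg
  cos(-75 deg) = 0.2588, sin(-75 deg) = -0.9659
  joint[1] = (0.0000, 0.0000) + 9.4 * (0.2588, -0.9659) = (0.0000 + 2.4329, 0.0000 + -9.0797) = (2.4329, -9.0797)
link 1: phi[1] = -75 + -60 = -135 deg
  cos(-135 deg) = -0.7071, sin(-135 deg) = -0.7071
  joint[2] = (2.4329, -9.0797) + 9.5 * (-0.7071, -0.7071) = (2.4329 + -6.7175, -9.0797 + -6.7175) = (-4.2846, -15.7972)
link 2: phi[2] = -75 + -60 + -110 = -245 deg
  cos(-245 deg) = -0.4226, sin(-245 deg) = 0.9063
  joint[3] = (-4.2846, -15.7972) + 3.5 * (-0.4226, 0.9063) = (-4.2846 + -1.4792, -15.7972 + 3.1721) = (-5.7638, -12.6251)
End effector: (-5.7638, -12.6251)

Answer: -5.7638 -12.6251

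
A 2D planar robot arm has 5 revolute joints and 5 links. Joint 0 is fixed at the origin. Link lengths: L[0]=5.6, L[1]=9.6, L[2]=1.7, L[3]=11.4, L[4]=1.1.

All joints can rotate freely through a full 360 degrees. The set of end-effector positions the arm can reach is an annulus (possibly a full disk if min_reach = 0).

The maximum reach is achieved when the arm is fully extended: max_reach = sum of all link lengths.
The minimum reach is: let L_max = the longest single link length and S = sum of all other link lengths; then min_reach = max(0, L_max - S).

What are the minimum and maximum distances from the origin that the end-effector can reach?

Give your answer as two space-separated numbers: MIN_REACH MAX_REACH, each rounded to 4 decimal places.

Answer: 0.0000 29.4000

Derivation:
Link lengths: [5.6, 9.6, 1.7, 11.4, 1.1]
max_reach = 5.6 + 9.6 + 1.7 + 11.4 + 1.1 = 29.4
L_max = max([5.6, 9.6, 1.7, 11.4, 1.1]) = 11.4
S (sum of others) = 29.4 - 11.4 = 18
min_reach = max(0, 11.4 - 18) = max(0, -6.6) = 0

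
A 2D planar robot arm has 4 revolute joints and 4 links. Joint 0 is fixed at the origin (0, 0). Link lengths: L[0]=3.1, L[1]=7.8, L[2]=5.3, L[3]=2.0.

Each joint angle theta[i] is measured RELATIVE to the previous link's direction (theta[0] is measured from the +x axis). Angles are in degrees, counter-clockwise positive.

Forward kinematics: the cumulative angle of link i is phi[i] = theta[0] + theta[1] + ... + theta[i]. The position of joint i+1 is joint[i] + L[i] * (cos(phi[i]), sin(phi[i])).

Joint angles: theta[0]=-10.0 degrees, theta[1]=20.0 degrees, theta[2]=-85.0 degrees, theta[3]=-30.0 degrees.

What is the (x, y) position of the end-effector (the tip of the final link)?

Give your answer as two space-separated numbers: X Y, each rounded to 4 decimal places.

Answer: 11.5885 -6.2351

Derivation:
joint[0] = (0.0000, 0.0000)  (base)
link 0: phi[0] = -10 = -10 deg
  cos(-10 deg) = 0.9848, sin(-10 deg) = -0.1736
  joint[1] = (0.0000, 0.0000) + 3.1 * (0.9848, -0.1736) = (0.0000 + 3.0529, 0.0000 + -0.5383) = (3.0529, -0.5383)
link 1: phi[1] = -10 + 20 = 10 deg
  cos(10 deg) = 0.9848, sin(10 deg) = 0.1736
  joint[2] = (3.0529, -0.5383) + 7.8 * (0.9848, 0.1736) = (3.0529 + 7.6815, -0.5383 + 1.3545) = (10.7344, 0.8161)
link 2: phi[2] = -10 + 20 + -85 = -75 deg
  cos(-75 deg) = 0.2588, sin(-75 deg) = -0.9659
  joint[3] = (10.7344, 0.8161) + 5.3 * (0.2588, -0.9659) = (10.7344 + 1.3717, 0.8161 + -5.1194) = (12.1061, -4.3033)
link 3: phi[3] = -10 + 20 + -85 + -30 = -105 deg
  cos(-105 deg) = -0.2588, sin(-105 deg) = -0.9659
  joint[4] = (12.1061, -4.3033) + 2 * (-0.2588, -0.9659) = (12.1061 + -0.5176, -4.3033 + -1.9319) = (11.5885, -6.2351)
End effector: (11.5885, -6.2351)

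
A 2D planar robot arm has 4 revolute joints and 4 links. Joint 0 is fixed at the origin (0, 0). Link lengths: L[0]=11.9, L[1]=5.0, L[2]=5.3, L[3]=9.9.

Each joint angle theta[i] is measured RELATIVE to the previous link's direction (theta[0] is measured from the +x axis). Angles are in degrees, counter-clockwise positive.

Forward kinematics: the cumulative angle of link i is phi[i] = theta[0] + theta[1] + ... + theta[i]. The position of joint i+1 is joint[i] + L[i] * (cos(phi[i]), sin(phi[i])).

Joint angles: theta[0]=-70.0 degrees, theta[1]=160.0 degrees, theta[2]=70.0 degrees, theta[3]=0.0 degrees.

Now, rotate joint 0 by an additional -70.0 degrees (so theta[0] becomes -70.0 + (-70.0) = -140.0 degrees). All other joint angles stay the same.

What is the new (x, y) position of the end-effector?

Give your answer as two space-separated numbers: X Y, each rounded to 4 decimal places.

joint[0] = (0.0000, 0.0000)  (base)
link 0: phi[0] = -140 = -140 deg
  cos(-140 deg) = -0.7660, sin(-140 deg) = -0.6428
  joint[1] = (0.0000, 0.0000) + 11.9 * (-0.7660, -0.6428) = (0.0000 + -9.1159, 0.0000 + -7.6492) = (-9.1159, -7.6492)
link 1: phi[1] = -140 + 160 = 20 deg
  cos(20 deg) = 0.9397, sin(20 deg) = 0.3420
  joint[2] = (-9.1159, -7.6492) + 5 * (0.9397, 0.3420) = (-9.1159 + 4.6985, -7.6492 + 1.7101) = (-4.4175, -5.9391)
link 2: phi[2] = -140 + 160 + 70 = 90 deg
  cos(90 deg) = 0.0000, sin(90 deg) = 1.0000
  joint[3] = (-4.4175, -5.9391) + 5.3 * (0.0000, 1.0000) = (-4.4175 + 0.0000, -5.9391 + 5.3000) = (-4.4175, -0.6391)
link 3: phi[3] = -140 + 160 + 70 + 0 = 90 deg
  cos(90 deg) = 0.0000, sin(90 deg) = 1.0000
  joint[4] = (-4.4175, -0.6391) + 9.9 * (0.0000, 1.0000) = (-4.4175 + 0.0000, -0.6391 + 9.9000) = (-4.4175, 9.2609)
End effector: (-4.4175, 9.2609)

Answer: -4.4175 9.2609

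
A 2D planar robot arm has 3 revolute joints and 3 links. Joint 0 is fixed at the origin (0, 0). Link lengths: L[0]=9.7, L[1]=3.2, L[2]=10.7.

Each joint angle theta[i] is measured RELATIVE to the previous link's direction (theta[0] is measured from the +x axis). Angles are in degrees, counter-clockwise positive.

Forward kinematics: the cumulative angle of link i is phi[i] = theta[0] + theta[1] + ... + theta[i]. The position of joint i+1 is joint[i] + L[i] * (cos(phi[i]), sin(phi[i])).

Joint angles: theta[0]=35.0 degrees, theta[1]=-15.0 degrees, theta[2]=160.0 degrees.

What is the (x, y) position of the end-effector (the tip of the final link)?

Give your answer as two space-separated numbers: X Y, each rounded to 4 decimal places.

Answer: 0.2528 6.6582

Derivation:
joint[0] = (0.0000, 0.0000)  (base)
link 0: phi[0] = 35 = 35 deg
  cos(35 deg) = 0.8192, sin(35 deg) = 0.5736
  joint[1] = (0.0000, 0.0000) + 9.7 * (0.8192, 0.5736) = (0.0000 + 7.9458, 0.0000 + 5.5637) = (7.9458, 5.5637)
link 1: phi[1] = 35 + -15 = 20 deg
  cos(20 deg) = 0.9397, sin(20 deg) = 0.3420
  joint[2] = (7.9458, 5.5637) + 3.2 * (0.9397, 0.3420) = (7.9458 + 3.0070, 5.5637 + 1.0945) = (10.9528, 6.6582)
link 2: phi[2] = 35 + -15 + 160 = 180 deg
  cos(180 deg) = -1.0000, sin(180 deg) = 0.0000
  joint[3] = (10.9528, 6.6582) + 10.7 * (-1.0000, 0.0000) = (10.9528 + -10.7000, 6.6582 + 0.0000) = (0.2528, 6.6582)
End effector: (0.2528, 6.6582)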